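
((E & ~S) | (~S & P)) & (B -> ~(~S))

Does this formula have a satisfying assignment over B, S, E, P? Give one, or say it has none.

B=F, S=F, E=F, P=T

  (E & ~S) | (~S & P) = True
    E & ~S = False
      ~S = True
    ~S & P = True
      ~S = True
  B -> ~(~S) = True
    ~(~S) = False
      ~S = True
Both conjuncts True, so the formula holds.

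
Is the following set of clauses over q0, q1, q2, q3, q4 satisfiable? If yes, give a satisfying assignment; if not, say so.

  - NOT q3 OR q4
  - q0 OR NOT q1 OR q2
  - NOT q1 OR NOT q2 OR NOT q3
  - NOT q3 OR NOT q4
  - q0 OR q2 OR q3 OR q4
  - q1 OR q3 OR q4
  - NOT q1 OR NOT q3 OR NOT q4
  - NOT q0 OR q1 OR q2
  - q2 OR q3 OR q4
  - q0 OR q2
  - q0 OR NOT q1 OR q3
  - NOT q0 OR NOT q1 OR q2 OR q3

Set q0 = True.
Set q1 = False.
  then (NOT q0 OR q1 OR q2) forces q2 = True.
Try q3 = True:
  (NOT q3 OR q4) forces q4 = True.
  clause (NOT q3 OR NOT q4) is falsified — backtrack.
So q3 = False.
  then (q1 OR q3 OR q4) forces q4 = True.
All clauses satisfied.

q0 = True; q1 = False; q2 = True; q3 = False; q4 = True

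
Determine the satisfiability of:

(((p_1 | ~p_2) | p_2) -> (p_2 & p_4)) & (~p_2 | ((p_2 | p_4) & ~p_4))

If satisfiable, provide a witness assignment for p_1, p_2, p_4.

No satisfying assignment exists.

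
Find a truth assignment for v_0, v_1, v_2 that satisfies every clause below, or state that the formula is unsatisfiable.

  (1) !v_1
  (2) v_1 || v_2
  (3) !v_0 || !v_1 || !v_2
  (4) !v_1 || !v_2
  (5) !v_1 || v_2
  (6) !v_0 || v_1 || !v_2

Unit clause (!v_1) forces v_1 = False.
In (v_1 || v_2) only v_2 is left, so v_2 = True.
In (!v_0 || v_1 || !v_2) only !v_0 is left, so v_0 = False.
Check each clause:
  (!v_1): !v_1 holds.
  (v_1 || v_2): v_2 holds.
  (!v_0 || !v_1 || !v_2): !v_0 holds.
  (!v_1 || !v_2): !v_1 holds.
  (!v_1 || v_2): !v_1 holds.
  (!v_0 || v_1 || !v_2): !v_0 holds.
All clauses satisfied.

v_0: False, v_1: False, v_2: True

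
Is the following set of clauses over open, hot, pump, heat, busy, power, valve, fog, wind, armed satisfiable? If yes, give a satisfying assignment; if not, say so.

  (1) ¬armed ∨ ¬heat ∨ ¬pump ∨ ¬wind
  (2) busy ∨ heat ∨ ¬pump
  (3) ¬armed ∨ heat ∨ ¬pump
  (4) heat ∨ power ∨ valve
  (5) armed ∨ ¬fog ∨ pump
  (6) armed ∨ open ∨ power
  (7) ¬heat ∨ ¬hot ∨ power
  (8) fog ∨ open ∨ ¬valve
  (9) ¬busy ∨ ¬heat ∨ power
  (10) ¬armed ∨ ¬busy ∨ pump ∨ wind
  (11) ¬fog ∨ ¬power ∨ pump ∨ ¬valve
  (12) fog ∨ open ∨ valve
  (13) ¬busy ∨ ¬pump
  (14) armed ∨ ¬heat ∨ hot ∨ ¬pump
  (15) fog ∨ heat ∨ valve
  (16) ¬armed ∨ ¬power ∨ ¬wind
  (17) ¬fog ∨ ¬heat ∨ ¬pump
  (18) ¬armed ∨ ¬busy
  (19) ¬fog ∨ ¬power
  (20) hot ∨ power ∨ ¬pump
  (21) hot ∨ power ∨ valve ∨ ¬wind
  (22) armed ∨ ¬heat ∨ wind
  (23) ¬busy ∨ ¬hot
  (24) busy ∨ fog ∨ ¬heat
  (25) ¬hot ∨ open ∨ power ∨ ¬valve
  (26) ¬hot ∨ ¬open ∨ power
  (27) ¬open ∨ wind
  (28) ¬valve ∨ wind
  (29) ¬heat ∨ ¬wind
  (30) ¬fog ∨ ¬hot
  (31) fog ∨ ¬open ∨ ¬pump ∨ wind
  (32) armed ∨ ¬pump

Set open = True.
  then (¬open ∨ wind) forces wind = True.
  then (¬heat ∨ ¬wind) forces heat = False.
Set hot = False.
Try pump = True:
  (busy ∨ heat ∨ ¬pump) forces busy = True.
  clause (¬busy ∨ ¬pump) is falsified — backtrack.
So pump = False.
Set busy = False.
Set power = False.
  then (heat ∨ power ∨ valve) forces valve = True.
Set fog = False.
Set armed = False.
All clauses satisfied.

open = True, hot = False, pump = False, heat = False, busy = False, power = False, valve = True, fog = False, wind = True, armed = False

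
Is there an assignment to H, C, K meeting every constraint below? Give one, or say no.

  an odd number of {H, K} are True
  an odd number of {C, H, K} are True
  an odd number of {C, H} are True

H=T, C=F, K=F

{H, K}: 1 true → odd ✓
{C, H, K}: 1 true → odd ✓
{C, H}: 1 true → odd ✓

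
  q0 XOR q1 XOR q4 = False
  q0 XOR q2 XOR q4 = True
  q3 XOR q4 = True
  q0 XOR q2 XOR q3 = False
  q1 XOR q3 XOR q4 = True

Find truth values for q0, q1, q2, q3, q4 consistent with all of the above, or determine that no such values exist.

q0 = True; q1 = False; q2 = True; q3 = False; q4 = True

q0 XOR q1 XOR q4 = T XOR F XOR T = False ✓
q0 XOR q2 XOR q4 = T XOR T XOR T = True ✓
q3 XOR q4 = F XOR T = True ✓
q0 XOR q2 XOR q3 = T XOR T XOR F = False ✓
q1 XOR q3 XOR q4 = F XOR F XOR T = True ✓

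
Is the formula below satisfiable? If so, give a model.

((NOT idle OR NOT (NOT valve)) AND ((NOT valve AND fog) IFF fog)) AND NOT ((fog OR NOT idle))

fog = False; idle = True; valve = True

  (NOT idle OR NOT (NOT valve)) AND ((NOT valve AND fog) IFF fog) = True
    NOT idle OR NOT (NOT valve) = True
      NOT idle = False
      NOT (NOT valve) = True
        NOT valve = False
    (NOT valve AND fog) IFF fog = True
      NOT valve AND fog = False
        NOT valve = False
  NOT ((fog OR NOT idle)) = True
    fog OR NOT idle = False
      NOT idle = False
Both conjuncts True, so the formula holds.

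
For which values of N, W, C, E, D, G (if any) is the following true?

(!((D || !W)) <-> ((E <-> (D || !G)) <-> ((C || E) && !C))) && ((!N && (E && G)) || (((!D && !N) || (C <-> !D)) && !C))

N = False; W = False; C = False; E = False; D = False; G = True

  !((D || !W)) <-> ((E <-> (D || !G)) <-> ((C || E) && !C)) = True
    !((D || !W)) = False
      D || !W = True
        !W = True
    (E <-> (D || !G)) <-> ((C || E) && !C) = False
      E <-> (D || !G) = True
        D || !G = False
          !G = False
      (C || E) && !C = False
        C || E = False
        !C = True
  (!N && (E && G)) || (((!D && !N) || (C <-> !D)) && !C) = True
    !N && (E && G) = False
      !N = True
      E && G = False
    ((!D && !N) || (C <-> !D)) && !C = True
      (!D && !N) || (C <-> !D) = True
        !D && !N = True
          !D = True
          !N = True
        C <-> !D = False
          !D = True
      !C = True
Both conjuncts True, so the formula holds.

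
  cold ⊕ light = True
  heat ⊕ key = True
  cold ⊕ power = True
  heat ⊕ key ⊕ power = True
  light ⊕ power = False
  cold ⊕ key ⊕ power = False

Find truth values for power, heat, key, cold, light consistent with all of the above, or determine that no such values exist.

power = False, heat = False, key = True, cold = True, light = False

cold ⊕ light = T ⊕ F = True ✓
heat ⊕ key = F ⊕ T = True ✓
cold ⊕ power = T ⊕ F = True ✓
heat ⊕ key ⊕ power = F ⊕ T ⊕ F = True ✓
light ⊕ power = F ⊕ F = False ✓
cold ⊕ key ⊕ power = T ⊕ T ⊕ F = False ✓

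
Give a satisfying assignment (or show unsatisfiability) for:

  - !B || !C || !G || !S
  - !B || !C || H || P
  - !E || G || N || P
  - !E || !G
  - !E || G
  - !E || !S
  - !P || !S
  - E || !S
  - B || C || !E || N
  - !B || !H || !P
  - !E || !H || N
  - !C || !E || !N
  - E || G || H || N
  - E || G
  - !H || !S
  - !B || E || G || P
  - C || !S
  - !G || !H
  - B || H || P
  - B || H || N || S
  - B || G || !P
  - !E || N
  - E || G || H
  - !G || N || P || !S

Try E = True:
  (!E || !G) forces G = False.
  clause (!E || G) is falsified — backtrack.
So E = False.
  then (E || !S) forces S = False.
  then (E || G) forces G = True.
  then (!G || !H) forces H = False.
Set P = False.
  then (B || H || P) forces B = True.
  then (!B || !C || H || P) forces C = False.
Set N = False.
All clauses satisfied.

E = False; P = False; G = True; S = False; B = True; N = False; C = False; H = False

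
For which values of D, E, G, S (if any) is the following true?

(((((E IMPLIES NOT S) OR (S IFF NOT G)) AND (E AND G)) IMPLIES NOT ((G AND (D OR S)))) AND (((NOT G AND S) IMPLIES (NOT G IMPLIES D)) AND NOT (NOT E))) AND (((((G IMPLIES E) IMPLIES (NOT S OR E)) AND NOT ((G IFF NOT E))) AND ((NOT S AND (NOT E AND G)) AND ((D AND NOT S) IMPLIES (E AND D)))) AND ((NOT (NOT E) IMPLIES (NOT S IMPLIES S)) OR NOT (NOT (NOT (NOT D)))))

Unsatisfiable

Case E = True: the conjunct NOT E is False.
Case E = False: the conjunct NOT (NOT E) becomes NOT (NOT False) = False.
Both cases fail — unsatisfiable.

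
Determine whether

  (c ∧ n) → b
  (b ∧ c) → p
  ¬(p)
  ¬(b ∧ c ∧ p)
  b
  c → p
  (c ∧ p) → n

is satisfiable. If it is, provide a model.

Unit clause (b) forces b = True.
Unit clause (¬p) forces p = False.
In (¬b ∨ ¬c ∨ p) only ¬c is left, so c = False.
Set n = True.
Check each clause:
  (b): b holds.
  (¬p): ¬p holds.
  (¬c ∨ n ∨ ¬p): ¬c holds.
  (¬b ∨ ¬c ∨ p): ¬c holds.
  (¬c ∨ p): ¬c holds.
  (b ∨ ¬c ∨ ¬n): b holds.
  (¬b ∨ ¬c ∨ ¬p): ¬c holds.
All clauses satisfied.

p=F, n=T, c=F, b=T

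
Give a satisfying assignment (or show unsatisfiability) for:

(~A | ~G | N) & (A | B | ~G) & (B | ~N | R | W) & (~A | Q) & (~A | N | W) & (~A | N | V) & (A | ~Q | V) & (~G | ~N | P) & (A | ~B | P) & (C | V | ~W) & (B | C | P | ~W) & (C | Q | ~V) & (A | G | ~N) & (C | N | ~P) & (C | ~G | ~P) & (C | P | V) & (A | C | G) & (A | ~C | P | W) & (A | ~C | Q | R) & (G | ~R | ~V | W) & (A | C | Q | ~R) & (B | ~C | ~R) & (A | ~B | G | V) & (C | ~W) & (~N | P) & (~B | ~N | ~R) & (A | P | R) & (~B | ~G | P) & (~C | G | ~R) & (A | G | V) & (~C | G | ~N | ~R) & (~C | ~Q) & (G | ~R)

A=T, V=F, B=T, Q=T, N=T, C=F, W=F, G=F, R=F, P=T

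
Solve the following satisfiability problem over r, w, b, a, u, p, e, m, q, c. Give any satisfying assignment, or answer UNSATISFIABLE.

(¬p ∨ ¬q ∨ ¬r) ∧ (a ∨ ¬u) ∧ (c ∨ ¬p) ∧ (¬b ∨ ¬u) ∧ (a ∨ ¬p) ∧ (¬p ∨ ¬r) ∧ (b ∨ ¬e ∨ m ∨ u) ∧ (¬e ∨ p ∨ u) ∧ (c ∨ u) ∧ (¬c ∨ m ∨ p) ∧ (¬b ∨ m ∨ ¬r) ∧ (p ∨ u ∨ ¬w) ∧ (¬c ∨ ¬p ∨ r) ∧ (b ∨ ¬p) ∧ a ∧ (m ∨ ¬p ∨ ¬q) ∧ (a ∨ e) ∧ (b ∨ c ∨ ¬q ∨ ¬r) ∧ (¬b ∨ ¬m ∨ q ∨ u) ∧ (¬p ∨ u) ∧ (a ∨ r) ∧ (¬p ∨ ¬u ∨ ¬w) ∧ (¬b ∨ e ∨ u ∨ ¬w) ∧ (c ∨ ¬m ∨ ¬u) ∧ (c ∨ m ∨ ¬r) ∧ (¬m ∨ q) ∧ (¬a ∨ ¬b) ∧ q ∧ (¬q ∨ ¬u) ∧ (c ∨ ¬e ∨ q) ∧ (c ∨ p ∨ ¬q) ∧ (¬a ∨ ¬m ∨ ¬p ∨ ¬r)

Unit clause (a) forces a = True.
In (¬a ∨ ¬b) only ¬b is left, so b = False.
Unit clause (q) forces q = True.
In (¬q ∨ ¬u) only ¬u is left, so u = False.
In (c ∨ u) only c is left, so c = True.
In (b ∨ ¬p) only ¬p is left, so p = False.
In (¬e ∨ p ∨ u) only ¬e is left, so e = False.
In (¬c ∨ m ∨ p) only m is left, so m = True.
In (p ∨ u ∨ ¬w) only ¬w is left, so w = False.
Set r = False.
All clauses satisfied.

r = False, w = False, b = False, a = True, u = False, p = False, e = False, m = True, q = True, c = True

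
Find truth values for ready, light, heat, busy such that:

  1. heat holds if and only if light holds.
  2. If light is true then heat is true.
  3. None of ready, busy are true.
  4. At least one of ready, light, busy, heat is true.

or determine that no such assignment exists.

ready: False, light: True, heat: True, busy: False

  (1) heat=T, light=T — same ✓
  (2) light=T ⇒ heat: T ✓
  (3) {ready, busy}: 0 true — none ✓
  (4) {ready, light, busy, heat}: 2 true — at least one ✓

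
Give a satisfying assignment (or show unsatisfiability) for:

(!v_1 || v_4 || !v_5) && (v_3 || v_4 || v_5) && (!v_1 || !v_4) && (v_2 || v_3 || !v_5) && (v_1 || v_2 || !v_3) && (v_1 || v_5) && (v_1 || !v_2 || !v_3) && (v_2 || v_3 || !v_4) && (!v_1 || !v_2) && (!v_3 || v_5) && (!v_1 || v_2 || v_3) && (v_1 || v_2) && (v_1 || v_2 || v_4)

v_1=F, v_2=T, v_3=F, v_4=F, v_5=T

Try v_1 = True:
  (!v_1 || !v_4) forces v_4 = False.
  (!v_1 || v_4 || !v_5) forces v_5 = False.
  (v_3 || v_4 || v_5) forces v_3 = True.
  clause (!v_3 || v_5) is falsified — backtrack.
So v_1 = False.
  then (v_1 || v_5) forces v_5 = True.
  then (v_1 || v_2) forces v_2 = True.
  then (v_1 || !v_2 || !v_3) forces v_3 = False.
Set v_4 = False.
All clauses satisfied.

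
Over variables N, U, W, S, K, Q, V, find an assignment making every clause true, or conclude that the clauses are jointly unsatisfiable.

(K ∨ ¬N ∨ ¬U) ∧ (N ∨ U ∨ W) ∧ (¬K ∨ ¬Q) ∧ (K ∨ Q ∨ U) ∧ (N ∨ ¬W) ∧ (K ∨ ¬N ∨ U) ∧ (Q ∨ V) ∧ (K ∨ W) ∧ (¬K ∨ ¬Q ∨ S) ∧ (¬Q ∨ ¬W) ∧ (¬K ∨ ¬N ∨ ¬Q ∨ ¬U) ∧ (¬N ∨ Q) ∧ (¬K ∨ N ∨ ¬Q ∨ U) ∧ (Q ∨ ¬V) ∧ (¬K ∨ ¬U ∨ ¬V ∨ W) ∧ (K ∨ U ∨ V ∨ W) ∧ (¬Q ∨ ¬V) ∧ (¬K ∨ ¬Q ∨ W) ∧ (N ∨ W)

Unsatisfiable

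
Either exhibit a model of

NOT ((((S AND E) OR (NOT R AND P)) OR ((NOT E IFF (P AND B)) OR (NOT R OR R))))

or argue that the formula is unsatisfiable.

Case R = True: the formula becomes NOT (((S AND E) OR True)) = False.
Case R = False: the formula becomes NOT ((((S AND E) OR P) OR True)) = False.
Both cases fail — unsatisfiable.

The formula is unsatisfiable.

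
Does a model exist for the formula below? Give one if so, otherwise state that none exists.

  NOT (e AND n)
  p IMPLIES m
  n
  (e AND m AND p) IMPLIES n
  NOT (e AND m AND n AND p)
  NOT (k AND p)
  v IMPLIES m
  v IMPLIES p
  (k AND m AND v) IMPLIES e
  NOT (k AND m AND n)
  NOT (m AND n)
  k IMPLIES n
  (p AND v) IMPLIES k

Unit clause (n) forces n = True.
In (NOT e OR NOT n) only NOT e is left, so e = False.
In (NOT m OR NOT n) only NOT m is left, so m = False.
In (m OR NOT v) only NOT v is left, so v = False.
In (m OR NOT p) only NOT p is left, so p = False.
Set k = True.
All clauses satisfied.

e = False, k = True, m = False, p = False, n = True, v = False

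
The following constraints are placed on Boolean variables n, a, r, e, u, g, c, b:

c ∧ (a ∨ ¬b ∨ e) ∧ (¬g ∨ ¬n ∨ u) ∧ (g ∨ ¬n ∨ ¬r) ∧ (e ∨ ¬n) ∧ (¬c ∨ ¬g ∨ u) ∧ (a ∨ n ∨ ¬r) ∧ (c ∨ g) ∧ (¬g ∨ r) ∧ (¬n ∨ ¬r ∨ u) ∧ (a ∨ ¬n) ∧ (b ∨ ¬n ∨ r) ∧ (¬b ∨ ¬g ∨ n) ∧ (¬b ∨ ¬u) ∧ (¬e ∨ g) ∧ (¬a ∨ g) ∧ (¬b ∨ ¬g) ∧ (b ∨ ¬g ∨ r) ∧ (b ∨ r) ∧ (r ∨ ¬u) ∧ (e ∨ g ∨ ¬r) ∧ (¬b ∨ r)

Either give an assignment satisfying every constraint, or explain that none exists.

n=F; a=T; r=T; e=T; u=T; g=T; c=T; b=F

Unit clause (c) forces c = True.
Set n = False.
Try a = False:
  (a ∨ n ∨ ¬r) forces r = False.
  (¬g ∨ r) forces g = False.
  (¬e ∨ g) forces e = False.
  (a ∨ ¬b ∨ e) forces b = False.
  clause (b ∨ r) is falsified — backtrack.
So a = True.
  then (¬a ∨ g) forces g = True.
  then (¬b ∨ ¬g) forces b = False.
  then (b ∨ ¬g ∨ r) forces r = True.
  then (¬c ∨ ¬g ∨ u) forces u = True.
Set e = True.
All clauses satisfied.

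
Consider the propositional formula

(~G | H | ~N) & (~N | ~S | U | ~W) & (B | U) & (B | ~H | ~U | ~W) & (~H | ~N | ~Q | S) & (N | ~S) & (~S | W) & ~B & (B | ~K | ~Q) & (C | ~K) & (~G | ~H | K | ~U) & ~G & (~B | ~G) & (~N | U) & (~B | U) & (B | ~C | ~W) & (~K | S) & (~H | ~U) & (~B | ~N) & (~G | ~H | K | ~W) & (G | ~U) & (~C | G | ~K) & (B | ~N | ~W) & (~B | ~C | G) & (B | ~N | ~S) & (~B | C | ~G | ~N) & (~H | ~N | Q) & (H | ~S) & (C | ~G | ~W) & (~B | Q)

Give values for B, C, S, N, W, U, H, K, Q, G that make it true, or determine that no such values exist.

Case B = True:
  Clause (~B) is falsified — contradiction.
Case B = False:
  (B | U) forces U = True.
  (~G) forces G = False.
  Clause (G | ~U) is falsified — contradiction.
Both cases fail, so the formula is unsatisfiable.

No satisfying assignment exists.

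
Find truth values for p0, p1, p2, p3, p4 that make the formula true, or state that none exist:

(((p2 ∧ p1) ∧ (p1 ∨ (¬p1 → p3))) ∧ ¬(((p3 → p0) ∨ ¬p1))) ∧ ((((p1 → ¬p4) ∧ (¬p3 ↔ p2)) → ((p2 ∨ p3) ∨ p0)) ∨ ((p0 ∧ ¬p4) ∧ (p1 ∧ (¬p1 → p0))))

p0 = False, p1 = True, p2 = True, p3 = True, p4 = True

  ((p2 ∧ p1) ∧ (p1 ∨ (¬p1 → p3))) ∧ ¬(((p3 → p0) ∨ ¬p1)) = True
    (p2 ∧ p1) ∧ (p1 ∨ (¬p1 → p3)) = True
      p2 ∧ p1 = True
      p1 ∨ (¬p1 → p3) = True
        ¬p1 → p3 = True
          ¬p1 = False
    ¬(((p3 → p0) ∨ ¬p1)) = True
      (p3 → p0) ∨ ¬p1 = False
        p3 → p0 = False
        ¬p1 = False
  (((p1 → ¬p4) ∧ (¬p3 ↔ p2)) → ((p2 ∨ p3) ∨ p0)) ∨ ((p0 ∧ ¬p4) ∧ (p1 ∧ (¬p1 → p0))) = True
    ((p1 → ¬p4) ∧ (¬p3 ↔ p2)) → ((p2 ∨ p3) ∨ p0) = True
      (p1 → ¬p4) ∧ (¬p3 ↔ p2) = False
        p1 → ¬p4 = False
          ¬p4 = False
        ¬p3 ↔ p2 = False
          ¬p3 = False
      (p2 ∨ p3) ∨ p0 = True
        p2 ∨ p3 = True
    (p0 ∧ ¬p4) ∧ (p1 ∧ (¬p1 → p0)) = False
      p0 ∧ ¬p4 = False
        ¬p4 = False
      p1 ∧ (¬p1 → p0) = True
        ¬p1 → p0 = True
          ¬p1 = False
Both conjuncts True, so the formula holds.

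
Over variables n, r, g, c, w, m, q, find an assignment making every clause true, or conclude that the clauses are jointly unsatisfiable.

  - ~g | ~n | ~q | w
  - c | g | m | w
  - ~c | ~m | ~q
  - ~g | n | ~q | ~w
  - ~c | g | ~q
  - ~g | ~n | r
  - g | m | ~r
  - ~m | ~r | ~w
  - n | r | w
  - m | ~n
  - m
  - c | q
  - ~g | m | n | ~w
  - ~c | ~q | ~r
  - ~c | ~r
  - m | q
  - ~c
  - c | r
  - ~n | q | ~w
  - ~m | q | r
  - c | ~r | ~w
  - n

Unit clause (m) forces m = True.
Unit clause (~c) forces c = False.
In (c | r) only r is left, so r = True.
In (c | ~r | ~w) only ~w is left, so w = False.
Unit clause (n) forces n = True.
In (c | q) only q is left, so q = True.
In (~g | ~n | ~q | w) only ~g is left, so g = False.
All clauses satisfied.

n = True, r = True, g = False, c = False, w = False, m = True, q = True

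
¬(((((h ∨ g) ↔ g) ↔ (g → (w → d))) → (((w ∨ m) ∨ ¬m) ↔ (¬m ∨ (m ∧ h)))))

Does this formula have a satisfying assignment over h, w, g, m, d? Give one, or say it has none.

h = False, w = False, g = True, m = True, d = True

  ¬(((((h ∨ g) ↔ g) ↔ (g → (w → d))) → (((w ∨ m) ∨ ¬m) ↔ (¬m ∨ (m ∧ h))))) = True
    (((h ∨ g) ↔ g) ↔ (g → (w → d))) → (((w ∨ m) ∨ ¬m) ↔ (¬m ∨ (m ∧ h))) = False
      ((h ∨ g) ↔ g) ↔ (g → (w → d)) = True
        (h ∨ g) ↔ g = True
          h ∨ g = True
        g → (w → d) = True
          w → d = True
      ((w ∨ m) ∨ ¬m) ↔ (¬m ∨ (m ∧ h)) = False
        (w ∨ m) ∨ ¬m = True
          w ∨ m = True
          ¬m = False
        ¬m ∨ (m ∧ h) = False
          ¬m = False
          m ∧ h = False
The formula evaluates to True.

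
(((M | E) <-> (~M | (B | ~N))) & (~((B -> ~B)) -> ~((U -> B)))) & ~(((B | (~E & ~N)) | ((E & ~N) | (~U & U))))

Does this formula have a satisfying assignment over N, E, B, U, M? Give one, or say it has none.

N: True; E: True; B: False; U: False; M: False

  ((M | E) <-> (~M | (B | ~N))) & (~((B -> ~B)) -> ~((U -> B))) = True
    (M | E) <-> (~M | (B | ~N)) = True
      M | E = True
      ~M | (B | ~N) = True
        ~M = True
        B | ~N = False
          ~N = False
    ~((B -> ~B)) -> ~((U -> B)) = True
      ~((B -> ~B)) = False
        B -> ~B = True
          ~B = True
      ~((U -> B)) = False
        U -> B = True
  ~(((B | (~E & ~N)) | ((E & ~N) | (~U & U)))) = True
    (B | (~E & ~N)) | ((E & ~N) | (~U & U)) = False
      B | (~E & ~N) = False
        ~E & ~N = False
          ~E = False
          ~N = False
      (E & ~N) | (~U & U) = False
        E & ~N = False
          ~N = False
        ~U & U = False
          ~U = True
Both conjuncts True, so the formula holds.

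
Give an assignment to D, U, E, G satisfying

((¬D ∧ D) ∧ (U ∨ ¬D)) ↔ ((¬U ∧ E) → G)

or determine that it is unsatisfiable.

D = False, U = False, E = True, G = False

  ((¬D ∧ D) ∧ (U ∨ ¬D)) ↔ ((¬U ∧ E) → G) = True
    (¬D ∧ D) ∧ (U ∨ ¬D) = False
      ¬D ∧ D = False
        ¬D = True
      U ∨ ¬D = True
        ¬D = True
    (¬U ∧ E) → G = False
      ¬U ∧ E = True
        ¬U = True
The formula evaluates to True.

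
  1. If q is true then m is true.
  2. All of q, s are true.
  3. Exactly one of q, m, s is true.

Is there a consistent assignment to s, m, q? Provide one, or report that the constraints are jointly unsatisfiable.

Case s = True:
  (2) forces q = True.
  Constraint (3) is violated (q=T, s=T) — contradiction.
Case s = False:
  Constraint (2) is violated (s=F) — contradiction.
Both cases fail — unsatisfiable.

No satisfying assignment exists.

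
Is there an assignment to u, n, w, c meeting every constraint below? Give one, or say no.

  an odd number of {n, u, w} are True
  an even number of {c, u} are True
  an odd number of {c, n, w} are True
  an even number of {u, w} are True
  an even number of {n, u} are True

u = True, n = True, w = True, c = True

{n, u, w}: 3 true → odd ✓
{c, u}: 2 true → even ✓
{c, n, w}: 3 true → odd ✓
{u, w}: 2 true → even ✓
{n, u}: 2 true → even ✓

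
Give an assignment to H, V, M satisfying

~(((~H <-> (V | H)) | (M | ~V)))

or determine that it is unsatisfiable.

H = True, V = True, M = False

  ~(((~H <-> (V | H)) | (M | ~V))) = True
    (~H <-> (V | H)) | (M | ~V) = False
      ~H <-> (V | H) = False
        ~H = False
        V | H = True
      M | ~V = False
        ~V = False
The formula evaluates to True.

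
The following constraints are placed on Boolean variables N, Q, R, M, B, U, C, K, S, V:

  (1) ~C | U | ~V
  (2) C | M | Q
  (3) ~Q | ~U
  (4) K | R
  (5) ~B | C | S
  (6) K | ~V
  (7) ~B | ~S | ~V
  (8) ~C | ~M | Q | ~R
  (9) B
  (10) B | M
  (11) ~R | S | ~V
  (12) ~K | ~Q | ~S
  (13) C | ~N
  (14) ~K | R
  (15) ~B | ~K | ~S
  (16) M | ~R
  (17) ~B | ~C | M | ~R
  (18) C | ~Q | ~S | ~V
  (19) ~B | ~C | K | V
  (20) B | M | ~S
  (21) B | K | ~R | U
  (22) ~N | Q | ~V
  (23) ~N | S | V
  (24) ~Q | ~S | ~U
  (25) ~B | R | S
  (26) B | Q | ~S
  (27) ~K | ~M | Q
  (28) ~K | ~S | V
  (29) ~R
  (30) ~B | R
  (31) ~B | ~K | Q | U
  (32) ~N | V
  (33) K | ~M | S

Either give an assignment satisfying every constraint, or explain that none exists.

Case R = True:
  Clause (~R) is falsified — contradiction.
Case R = False:
  (K | R) forces K = True.
  Clause (~K | R) is falsified — contradiction.
Both cases fail, so the formula is unsatisfiable.

The formula is unsatisfiable.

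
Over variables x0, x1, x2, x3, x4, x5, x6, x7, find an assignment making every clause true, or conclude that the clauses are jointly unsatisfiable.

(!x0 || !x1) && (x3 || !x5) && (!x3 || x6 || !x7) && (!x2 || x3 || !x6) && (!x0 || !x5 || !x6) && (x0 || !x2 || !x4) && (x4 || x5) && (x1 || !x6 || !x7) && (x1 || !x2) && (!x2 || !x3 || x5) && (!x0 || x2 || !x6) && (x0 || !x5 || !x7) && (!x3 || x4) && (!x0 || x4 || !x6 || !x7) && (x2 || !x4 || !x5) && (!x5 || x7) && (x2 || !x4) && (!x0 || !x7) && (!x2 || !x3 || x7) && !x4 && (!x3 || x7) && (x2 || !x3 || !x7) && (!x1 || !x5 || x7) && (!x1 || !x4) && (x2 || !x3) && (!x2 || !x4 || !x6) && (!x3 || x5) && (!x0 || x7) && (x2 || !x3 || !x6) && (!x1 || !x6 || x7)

No satisfying assignment exists.

Case x4 = True:
  Clause (!x4) is falsified — contradiction.
Case x4 = False:
  (x4 || x5) forces x5 = True.
  (x3 || !x5) forces x3 = True.
  Clause (!x3 || x4) is falsified — contradiction.
Both cases fail, so the formula is unsatisfiable.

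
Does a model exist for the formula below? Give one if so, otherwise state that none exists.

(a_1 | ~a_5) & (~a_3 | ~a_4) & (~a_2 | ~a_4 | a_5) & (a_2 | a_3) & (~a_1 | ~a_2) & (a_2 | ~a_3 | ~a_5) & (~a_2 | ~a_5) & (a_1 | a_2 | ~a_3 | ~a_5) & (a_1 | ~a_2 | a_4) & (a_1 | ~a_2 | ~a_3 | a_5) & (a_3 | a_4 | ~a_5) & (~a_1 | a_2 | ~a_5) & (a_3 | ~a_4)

a_1 = True, a_2 = False, a_3 = True, a_4 = False, a_5 = False

Set a_1 = True.
  then (~a_1 | ~a_2) forces a_2 = False.
  then (~a_1 | a_2 | ~a_5) forces a_5 = False.
  then (a_2 | a_3) forces a_3 = True.
  then (~a_3 | ~a_4) forces a_4 = False.
All clauses satisfied.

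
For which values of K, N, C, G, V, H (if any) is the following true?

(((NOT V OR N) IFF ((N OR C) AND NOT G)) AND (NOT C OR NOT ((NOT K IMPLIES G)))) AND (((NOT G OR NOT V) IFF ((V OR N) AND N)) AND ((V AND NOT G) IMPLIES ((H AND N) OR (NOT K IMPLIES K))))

K = False; N = True; C = False; G = False; V = True; H = True

  ((NOT V OR N) IFF ((N OR C) AND NOT G)) AND (NOT C OR NOT ((NOT K IMPLIES G))) = True
    (NOT V OR N) IFF ((N OR C) AND NOT G) = True
      NOT V OR N = True
        NOT V = False
      (N OR C) AND NOT G = True
        N OR C = True
        NOT G = True
    NOT C OR NOT ((NOT K IMPLIES G)) = True
      NOT C = True
      NOT ((NOT K IMPLIES G)) = True
        NOT K IMPLIES G = False
          NOT K = True
  ((NOT G OR NOT V) IFF ((V OR N) AND N)) AND ((V AND NOT G) IMPLIES ((H AND N) OR (NOT K IMPLIES K))) = True
    (NOT G OR NOT V) IFF ((V OR N) AND N) = True
      NOT G OR NOT V = True
        NOT G = True
        NOT V = False
      (V OR N) AND N = True
        V OR N = True
    (V AND NOT G) IMPLIES ((H AND N) OR (NOT K IMPLIES K)) = True
      V AND NOT G = True
        NOT G = True
      (H AND N) OR (NOT K IMPLIES K) = True
        H AND N = True
        NOT K IMPLIES K = False
          NOT K = True
Both conjuncts True, so the formula holds.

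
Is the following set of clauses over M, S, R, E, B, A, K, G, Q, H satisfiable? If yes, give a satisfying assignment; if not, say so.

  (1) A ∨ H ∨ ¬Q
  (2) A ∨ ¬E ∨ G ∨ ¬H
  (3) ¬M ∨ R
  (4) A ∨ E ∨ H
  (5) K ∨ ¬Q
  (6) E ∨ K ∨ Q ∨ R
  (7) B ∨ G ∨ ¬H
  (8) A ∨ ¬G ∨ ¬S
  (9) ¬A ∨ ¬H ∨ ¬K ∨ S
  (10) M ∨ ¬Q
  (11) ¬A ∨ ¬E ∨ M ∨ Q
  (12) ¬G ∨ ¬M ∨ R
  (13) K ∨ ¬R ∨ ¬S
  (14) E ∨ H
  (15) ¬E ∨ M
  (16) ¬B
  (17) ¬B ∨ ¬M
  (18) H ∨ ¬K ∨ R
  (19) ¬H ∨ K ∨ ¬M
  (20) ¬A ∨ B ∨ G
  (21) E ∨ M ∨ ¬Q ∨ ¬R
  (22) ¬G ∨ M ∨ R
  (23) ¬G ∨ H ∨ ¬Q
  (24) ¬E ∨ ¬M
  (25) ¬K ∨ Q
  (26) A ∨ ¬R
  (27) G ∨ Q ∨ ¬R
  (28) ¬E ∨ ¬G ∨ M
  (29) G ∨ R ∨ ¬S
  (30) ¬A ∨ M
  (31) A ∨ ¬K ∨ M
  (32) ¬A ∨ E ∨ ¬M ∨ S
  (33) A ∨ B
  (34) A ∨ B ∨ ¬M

Unit clause (¬B) forces B = False.
In (A ∨ B) only A is left, so A = True.
In (¬A ∨ B ∨ G) only G is left, so G = True.
In (¬A ∨ M) only M is left, so M = True.
In (¬M ∨ R) only R is left, so R = True.
In (¬E ∨ ¬M) only ¬E is left, so E = False.
In (¬A ∨ E ∨ ¬M ∨ S) only S is left, so S = True.
In (K ∨ ¬R ∨ ¬S) only K is left, so K = True.
In (E ∨ H) only H is left, so H = True.
In (¬K ∨ Q) only Q is left, so Q = True.
All clauses satisfied.

M = True, S = True, R = True, E = False, B = False, A = True, K = True, G = True, Q = True, H = True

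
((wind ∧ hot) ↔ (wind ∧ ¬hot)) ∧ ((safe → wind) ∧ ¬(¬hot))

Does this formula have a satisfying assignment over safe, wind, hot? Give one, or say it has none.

safe = False, wind = False, hot = True

  (wind ∧ hot) ↔ (wind ∧ ¬hot) = True
    wind ∧ hot = False
    wind ∧ ¬hot = False
      ¬hot = False
  (safe → wind) ∧ ¬(¬hot) = True
    safe → wind = True
    ¬(¬hot) = True
      ¬hot = False
Both conjuncts True, so the formula holds.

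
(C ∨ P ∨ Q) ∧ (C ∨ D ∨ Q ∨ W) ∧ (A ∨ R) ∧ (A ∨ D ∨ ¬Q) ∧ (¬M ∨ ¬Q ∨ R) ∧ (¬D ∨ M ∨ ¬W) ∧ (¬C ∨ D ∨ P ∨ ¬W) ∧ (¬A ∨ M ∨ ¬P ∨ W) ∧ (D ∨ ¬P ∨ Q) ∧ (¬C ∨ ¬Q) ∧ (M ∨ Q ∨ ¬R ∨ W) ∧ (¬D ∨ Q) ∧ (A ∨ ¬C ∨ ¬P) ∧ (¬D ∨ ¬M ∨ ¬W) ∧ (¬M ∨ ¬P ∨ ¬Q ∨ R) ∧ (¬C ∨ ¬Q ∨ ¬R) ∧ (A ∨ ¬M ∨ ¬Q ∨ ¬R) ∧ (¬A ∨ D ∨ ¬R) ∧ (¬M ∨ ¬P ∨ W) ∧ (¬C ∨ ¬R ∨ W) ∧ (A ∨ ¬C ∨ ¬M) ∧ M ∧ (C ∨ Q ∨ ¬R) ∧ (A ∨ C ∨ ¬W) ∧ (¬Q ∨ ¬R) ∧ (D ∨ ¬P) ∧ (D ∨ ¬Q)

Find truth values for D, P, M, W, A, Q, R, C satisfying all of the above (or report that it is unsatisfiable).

Unit clause (M) forces M = True.
Try D = True:
  (¬D ∨ Q) forces Q = True.
  (¬M ∨ ¬Q ∨ R) forces R = True.
  clause (¬Q ∨ ¬R) is falsified — backtrack.
So D = False.
  then (D ∨ ¬P) forces P = False.
  then (D ∨ ¬Q) forces Q = False.
  then (C ∨ P ∨ Q) forces C = True.
  then (¬C ∨ D ∨ P ∨ ¬W) forces W = False.
  then (¬C ∨ ¬R ∨ W) forces R = False.
  then (A ∨ ¬C ∨ ¬M) forces A = True.
All clauses satisfied.

D = False, P = False, M = True, W = False, A = True, Q = False, R = False, C = True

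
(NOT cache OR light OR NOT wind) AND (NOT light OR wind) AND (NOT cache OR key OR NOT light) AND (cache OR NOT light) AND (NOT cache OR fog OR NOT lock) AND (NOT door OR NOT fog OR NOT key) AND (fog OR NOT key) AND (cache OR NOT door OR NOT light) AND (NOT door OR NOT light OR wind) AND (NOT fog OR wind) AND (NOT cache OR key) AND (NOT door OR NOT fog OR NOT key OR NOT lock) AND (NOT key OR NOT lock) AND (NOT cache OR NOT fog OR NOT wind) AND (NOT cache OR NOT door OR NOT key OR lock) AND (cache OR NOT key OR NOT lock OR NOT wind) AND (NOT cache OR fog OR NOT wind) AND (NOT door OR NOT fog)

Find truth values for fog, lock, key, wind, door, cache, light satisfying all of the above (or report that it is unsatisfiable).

Set fog = False.
  then (fog OR NOT key) forces key = False.
  then (NOT cache OR key) forces cache = False.
  then (cache OR NOT light) forces light = False.
Set lock = False.
Set wind = True.
Set door = True.
All clauses satisfied.

fog: False; lock: False; key: False; wind: True; door: True; cache: False; light: False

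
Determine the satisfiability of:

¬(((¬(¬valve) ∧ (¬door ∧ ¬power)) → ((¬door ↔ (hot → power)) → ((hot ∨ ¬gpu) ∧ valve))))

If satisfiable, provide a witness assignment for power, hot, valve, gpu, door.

power=F, hot=F, valve=T, gpu=T, door=F

  ¬(((¬(¬valve) ∧ (¬door ∧ ¬power)) → ((¬door ↔ (hot → power)) → ((hot ∨ ¬gpu) ∧ valve)))) = True
    (¬(¬valve) ∧ (¬door ∧ ¬power)) → ((¬door ↔ (hot → power)) → ((hot ∨ ¬gpu) ∧ valve)) = False
      ¬(¬valve) ∧ (¬door ∧ ¬power) = True
        ¬(¬valve) = True
          ¬valve = False
        ¬door ∧ ¬power = True
          ¬door = True
          ¬power = True
      (¬door ↔ (hot → power)) → ((hot ∨ ¬gpu) ∧ valve) = False
        ¬door ↔ (hot → power) = True
          ¬door = True
          hot → power = True
        (hot ∨ ¬gpu) ∧ valve = False
          hot ∨ ¬gpu = False
            ¬gpu = False
The formula evaluates to True.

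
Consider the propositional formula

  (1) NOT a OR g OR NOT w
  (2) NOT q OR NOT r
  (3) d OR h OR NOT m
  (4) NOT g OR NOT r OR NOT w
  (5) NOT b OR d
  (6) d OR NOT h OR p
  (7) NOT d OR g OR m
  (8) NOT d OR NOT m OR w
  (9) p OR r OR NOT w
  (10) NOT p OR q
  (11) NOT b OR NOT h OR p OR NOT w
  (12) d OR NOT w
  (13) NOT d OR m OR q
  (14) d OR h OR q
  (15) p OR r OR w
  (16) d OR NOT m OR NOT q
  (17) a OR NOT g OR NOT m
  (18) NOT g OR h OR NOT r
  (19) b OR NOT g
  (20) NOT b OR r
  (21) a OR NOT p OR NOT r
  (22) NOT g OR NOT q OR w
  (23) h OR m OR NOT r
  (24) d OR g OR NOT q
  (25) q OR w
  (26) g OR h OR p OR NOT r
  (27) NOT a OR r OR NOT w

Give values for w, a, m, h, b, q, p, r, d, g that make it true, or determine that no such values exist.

w=T, a=F, m=T, h=T, b=F, q=T, p=T, r=F, d=T, g=F

Set w = True.
  then (d OR NOT w) forces d = True.
Try a = True:
  (NOT a OR g OR NOT w) forces g = True.
  (NOT g OR NOT r OR NOT w) forces r = False.
  clause (NOT a OR r OR NOT w) is falsified — backtrack.
So a = False.
Set m = True.
  then (a OR NOT g OR NOT m) forces g = False.
Set h = True.
Set b = False.
Set q = True.
  then (NOT q OR NOT r) forces r = False.
  then (p OR r OR NOT w) forces p = True.
All clauses satisfied.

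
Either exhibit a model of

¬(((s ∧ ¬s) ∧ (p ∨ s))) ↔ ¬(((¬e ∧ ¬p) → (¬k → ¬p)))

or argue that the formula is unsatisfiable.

No satisfying assignment exists.

Case p = True: the formula simplifies to s ∧ ¬s.
  s = True: the conjunct ¬s is False.
  s = False: the conjunct s is False.
Case p = False: the formula simplifies to (s ∧ ¬s) ∧ s.
  s = True: the conjunct ¬s is False.
  s = False: the conjunct s is False.
Both cases fail — unsatisfiable.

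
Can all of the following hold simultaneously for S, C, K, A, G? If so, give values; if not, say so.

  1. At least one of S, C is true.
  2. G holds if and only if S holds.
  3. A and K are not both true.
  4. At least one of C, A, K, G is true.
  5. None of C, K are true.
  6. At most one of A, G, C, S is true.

UNSATISFIABLE

Case S = True:
  (2) with S=T forces G = True.
  Constraint (6) is violated (G=T, S=T) — contradiction.
Case S = False:
  (1) with S=F forces C = True.
  Constraint (5) is violated (C=T) — contradiction.
Both cases fail — unsatisfiable.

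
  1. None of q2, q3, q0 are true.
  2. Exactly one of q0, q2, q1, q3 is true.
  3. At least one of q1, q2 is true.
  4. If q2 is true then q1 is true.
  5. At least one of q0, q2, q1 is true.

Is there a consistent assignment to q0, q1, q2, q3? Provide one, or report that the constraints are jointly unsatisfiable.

q0 = False, q1 = True, q2 = False, q3 = False

  (1) {q2, q3, q0}: 0 true — none ✓
  (2) {q0, q2, q1, q3}: 1 true — exactly one ✓
  (3) {q1, q2}: 1 true — at least one ✓
  (4) q2=F ⇒ q1: vacuous ✓
  (5) {q0, q2, q1}: 1 true — at least one ✓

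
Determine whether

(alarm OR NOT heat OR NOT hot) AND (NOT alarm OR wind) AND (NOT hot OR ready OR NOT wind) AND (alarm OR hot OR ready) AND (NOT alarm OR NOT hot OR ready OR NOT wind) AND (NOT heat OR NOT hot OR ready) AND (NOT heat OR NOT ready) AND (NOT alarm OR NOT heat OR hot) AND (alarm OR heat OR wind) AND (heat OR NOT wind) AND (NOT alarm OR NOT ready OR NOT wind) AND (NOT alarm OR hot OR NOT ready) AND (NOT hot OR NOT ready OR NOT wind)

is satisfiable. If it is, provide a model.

Unsatisfiable

Case heat = True:
  (NOT heat OR NOT ready) forces ready = False.
  (NOT heat OR NOT hot OR ready) forces hot = False.
  (alarm OR hot OR ready) forces alarm = True.
  Clause (NOT alarm OR NOT heat OR hot) is falsified — contradiction.
Case heat = False:
  (heat OR NOT wind) forces wind = False.
  (NOT alarm OR wind) forces alarm = False.
  Clause (alarm OR heat OR wind) is falsified — contradiction.
Both cases fail, so the formula is unsatisfiable.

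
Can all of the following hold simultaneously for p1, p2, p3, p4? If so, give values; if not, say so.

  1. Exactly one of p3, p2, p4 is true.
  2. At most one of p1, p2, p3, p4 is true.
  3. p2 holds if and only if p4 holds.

p1: False, p2: False, p3: True, p4: False

  (1) {p3, p2, p4}: 1 true — exactly one ✓
  (2) {p1, p2, p3, p4}: 1 true — at most one ✓
  (3) p2=F, p4=F — same ✓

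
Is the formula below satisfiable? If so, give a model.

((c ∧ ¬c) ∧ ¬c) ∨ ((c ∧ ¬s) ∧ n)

n = True; s = False; c = True

  ((c ∧ ¬c) ∧ ¬c) ∨ ((c ∧ ¬s) ∧ n) = True
    (c ∧ ¬c) ∧ ¬c = False
      c ∧ ¬c = False
        ¬c = False
      ¬c = False
    (c ∧ ¬s) ∧ n = True
      c ∧ ¬s = True
        ¬s = True
The formula evaluates to True.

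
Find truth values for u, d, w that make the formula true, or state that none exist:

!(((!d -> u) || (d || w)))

u: False, d: False, w: False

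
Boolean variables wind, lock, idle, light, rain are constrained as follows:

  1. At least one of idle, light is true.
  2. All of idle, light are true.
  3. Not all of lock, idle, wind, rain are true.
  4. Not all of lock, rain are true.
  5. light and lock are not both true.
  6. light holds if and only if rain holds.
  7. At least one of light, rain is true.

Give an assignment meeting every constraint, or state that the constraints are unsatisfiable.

wind = True, lock = False, idle = True, light = True, rain = True

  (1) {idle, light}: 2 true — at least one ✓
  (2) {idle, light}: all 2 true ✓
  (3) {lock, idle, wind, rain}: 3/4 true — not all ✓
  (4) {lock, rain}: 1/2 true — not all ✓
  (5) light=T, lock=F — not both ✓
  (6) light=T, rain=T — same ✓
  (7) {light, rain}: 2 true — at least one ✓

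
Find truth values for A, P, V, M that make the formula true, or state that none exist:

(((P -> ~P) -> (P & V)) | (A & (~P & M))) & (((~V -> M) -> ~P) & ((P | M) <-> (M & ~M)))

Case M = True: the conjunct (P | M) <-> (M & ~M) becomes (P | True) <-> (True & False) = False.
Case M = False: the formula simplifies to ((P -> ~P) -> (P & V)) & ((V -> ~P) & ~P).
  P = True: the conjunct ~P is False.
  P = False: the conjunct (P -> ~P) -> (P & V) becomes (False -> True) -> (False & V) = False.
Both cases fail — unsatisfiable.

Unsatisfiable — no assignment works.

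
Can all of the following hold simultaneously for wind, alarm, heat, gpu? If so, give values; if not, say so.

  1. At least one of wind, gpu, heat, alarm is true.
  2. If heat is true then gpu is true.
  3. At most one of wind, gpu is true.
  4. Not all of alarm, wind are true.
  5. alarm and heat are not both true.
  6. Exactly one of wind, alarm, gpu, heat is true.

wind: True, alarm: False, heat: False, gpu: False

  (1) {wind, gpu, heat, alarm}: 1 true — at least one ✓
  (2) heat=F ⇒ gpu: vacuous ✓
  (3) {wind, gpu}: 1 true — at most one ✓
  (4) {alarm, wind}: 1/2 true — not all ✓
  (5) alarm=F, heat=F — not both ✓
  (6) {wind, alarm, gpu, heat}: 1 true — exactly one ✓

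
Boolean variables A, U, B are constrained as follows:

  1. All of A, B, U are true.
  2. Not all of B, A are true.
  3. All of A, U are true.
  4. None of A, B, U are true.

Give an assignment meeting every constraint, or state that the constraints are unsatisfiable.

The formula is unsatisfiable.

Case A = True:
  Constraint (4) is violated (A=T) — contradiction.
Case A = False:
  Constraint (1) is violated (A=F) — contradiction.
Both cases fail — unsatisfiable.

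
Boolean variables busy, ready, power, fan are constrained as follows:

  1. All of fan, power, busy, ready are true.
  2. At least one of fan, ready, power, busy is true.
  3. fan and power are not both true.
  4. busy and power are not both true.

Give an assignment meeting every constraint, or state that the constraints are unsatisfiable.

No satisfying assignment exists.

Case power = True:
  (1) forces fan = True.
  Constraint (3) is violated (fan=T, power=T) — contradiction.
Case power = False:
  Constraint (1) is violated (power=F) — contradiction.
Both cases fail — unsatisfiable.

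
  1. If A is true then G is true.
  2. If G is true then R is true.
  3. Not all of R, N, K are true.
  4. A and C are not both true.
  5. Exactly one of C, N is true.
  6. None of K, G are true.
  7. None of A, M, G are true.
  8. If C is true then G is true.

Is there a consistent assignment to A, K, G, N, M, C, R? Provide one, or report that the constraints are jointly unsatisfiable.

A = False, K = False, G = False, N = True, M = False, C = False, R = False

  (1) A=F ⇒ G: vacuous ✓
  (2) G=F ⇒ R: vacuous ✓
  (3) {R, N, K}: 1/3 true — not all ✓
  (4) A=F, C=F — not both ✓
  (5) {C, N}: 1 true — exactly one ✓
  (6) {K, G}: 0 true — none ✓
  (7) {A, M, G}: 0 true — none ✓
  (8) C=F ⇒ G: vacuous ✓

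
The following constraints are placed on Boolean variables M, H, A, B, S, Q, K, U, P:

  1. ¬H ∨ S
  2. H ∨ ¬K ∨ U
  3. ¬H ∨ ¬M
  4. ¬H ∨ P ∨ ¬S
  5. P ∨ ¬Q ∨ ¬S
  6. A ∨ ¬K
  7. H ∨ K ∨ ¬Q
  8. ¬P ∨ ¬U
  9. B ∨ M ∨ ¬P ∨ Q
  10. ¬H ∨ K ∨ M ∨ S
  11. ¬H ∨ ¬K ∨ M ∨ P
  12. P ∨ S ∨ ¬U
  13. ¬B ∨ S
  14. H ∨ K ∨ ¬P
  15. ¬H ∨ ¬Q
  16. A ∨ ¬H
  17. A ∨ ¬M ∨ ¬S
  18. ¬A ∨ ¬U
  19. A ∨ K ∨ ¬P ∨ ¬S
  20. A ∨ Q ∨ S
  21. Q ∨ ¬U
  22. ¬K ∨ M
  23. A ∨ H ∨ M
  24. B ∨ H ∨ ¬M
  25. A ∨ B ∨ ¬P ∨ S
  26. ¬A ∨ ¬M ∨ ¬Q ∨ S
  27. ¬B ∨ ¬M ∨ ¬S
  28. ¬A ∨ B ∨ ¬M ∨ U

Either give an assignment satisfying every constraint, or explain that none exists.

Set M = False.
  then (¬K ∨ M) forces K = False.
Set H = False.
  then (H ∨ K ∨ ¬Q) forces Q = False.
  then (H ∨ K ∨ ¬P) forces P = False.
  then (Q ∨ ¬U) forces U = False.
  then (A ∨ H ∨ M) forces A = True.
Set B = True.
  then (¬B ∨ S) forces S = True.
All clauses satisfied.

M = False; H = False; A = True; B = True; S = True; Q = False; K = False; U = False; P = False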